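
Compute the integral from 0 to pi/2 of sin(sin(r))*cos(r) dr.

Let u = sin(r), so du = cos(r) dr. When r = 0, u = 0; when r = pi/2, u = 1.
The integral becomes ∫ sin(u) du from 0 to 1, with antiderivative -cos(u).
Back in r: F(r) = -cos(sin(r)).
Then F(pi/2) - F(0) = (-cos(1)) - (-1) = 1 - cos(1).

1 - cos(1)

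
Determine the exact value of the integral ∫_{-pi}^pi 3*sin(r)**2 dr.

3*pi

Use the identity sin^2(r) = (1 - cos(2*r))/2.
An antiderivative is F(r) = 3*r/2 - 3*sin(2*r)/4.
Then F(pi) - F(-pi) = (3*pi/2) - (-3*pi/2) = 3*pi.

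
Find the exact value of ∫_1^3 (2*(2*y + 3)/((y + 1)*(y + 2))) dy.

log(100/9)

Factor the denominator: y**2 + 3*y + 2 = (y + 2)(y + 1).
Partial fractions: 2*(2*y + 3)/((y + 1)*(y + 2)) = 2/(y + 2) + 2/(y + 1).
An antiderivative is F(y) = 2*log(y + 1) + 2*log(y + 2).
Then F(3) - F(1) = (4*log(2) + 2*log(5)) - (log(36)) = log(100/9).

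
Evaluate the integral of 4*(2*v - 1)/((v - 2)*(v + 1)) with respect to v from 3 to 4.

Factor the denominator: v**2 - v - 2 = (v + 1)(v - 2).
Partial fractions: 4*(2*v - 1)/((v - 2)*(v + 1)) = 4/(v + 1) + 4/(v - 2).
An antiderivative is F(v) = 4*log(v - 2) + 4*log(v + 1).
Then F(4) - F(3) = (4*log(2) + 4*log(5)) - (8*log(2)) = -4*log(2) + 4*log(5).

-4*log(2) + 4*log(5)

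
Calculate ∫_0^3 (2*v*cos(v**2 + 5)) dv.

Let u = v**2 + 5, so du = 2*v dv. When v = 0, u = 5; when v = 3, u = 14.
The integral becomes ∫ cos(u) du from 5 to 14, with antiderivative sin(u).
Back in v: F(v) = sin(v**2 + 5).
Then F(3) - F(0) = (sin(14)) - (sin(5)) = -sin(5) + sin(14).

-sin(5) + sin(14)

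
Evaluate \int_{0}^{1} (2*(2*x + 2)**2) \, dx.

Let u = 2*x + 2, so du = 2 dx. When x = 0, u = 2; when x = 1, u = 4.
The integral becomes ∫ u**2 du from 2 to 4, with antiderivative u**3/3.
Back in x: F(x) = (2*x + 2)**3/3.
Then F(1) - F(0) = (64/3) - (8/3) = 56/3.

56/3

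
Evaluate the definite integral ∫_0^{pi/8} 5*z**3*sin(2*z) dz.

Integrate by parts 3 times (u = z^3, dv = 5*sin(2*z) dz).
An antiderivative is F(z) = -5*z**3*cos(2*z)/2 + 15*z**2*sin(2*z)/4 + 15*z*cos(2*z)/4 - 15*sin(2*z)/8.
Then F(pi/8) - F(0) = (5*sqrt(2)*(-384 - pi**3 + 12*pi**2 + 96*pi)/2048) - (0) = 5*sqrt(2)*(-384 - pi**3 + 12*pi**2 + 96*pi)/2048.

5*sqrt(2)*(-384 - pi**3 + 12*pi**2 + 96*pi)/2048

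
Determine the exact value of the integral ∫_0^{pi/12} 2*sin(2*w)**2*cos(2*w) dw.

Let u = sin(2*w), so du = 2*cos(2*w) dw. When w = 0, u = 0; when w = pi/12, u = 1/2.
The integral becomes ∫ u**2 du from 0 to 1/2, with antiderivative u**3/3.
Back in w: F(w) = sin(2*w)**3/3.
Then F(pi/12) - F(0) = (1/24) - (0) = 1/24.

1/24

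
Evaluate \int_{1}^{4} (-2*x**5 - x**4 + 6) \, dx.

-7758/5

By the power rule, an antiderivative is F(x) = -x**6/3 - x**5/5 + 6*x.
Then F(4) - F(1) = (-23192/15) - (82/15) = -7758/5.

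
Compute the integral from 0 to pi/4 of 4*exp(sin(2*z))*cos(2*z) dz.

-2 + 2*E

Let u = sin(2*z), so du = 2*cos(2*z) dz. When z = 0, u = 0; when z = pi/4, u = 1.
The integral becomes 2·∫ exp(u) du from 0 to 1, with antiderivative 2*exp(u).
Back in z: F(z) = 2*exp(sin(2*z)).
Then F(pi/4) - F(0) = (2*E) - (2) = -2 + 2*E.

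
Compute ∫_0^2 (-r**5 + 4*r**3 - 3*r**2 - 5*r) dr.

-38/3

By the power rule, an antiderivative is F(r) = -r**6/6 + r**4 - r**3 - 5*r**2/2.
Then F(2) - F(0) = (-38/3) - (0) = -38/3.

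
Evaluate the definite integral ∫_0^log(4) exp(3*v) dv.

21

Let u = exp(v), so du = exp(v) dv. When v = 0, u = 1; when v = log(4), u = 4.
The integral becomes ∫ u**2 du from 1 to 4, with antiderivative u**3/3.
Back in v: F(v) = exp(3*v)/3.
Then F(log(4)) - F(0) = (64/3) - (1/3) = 21.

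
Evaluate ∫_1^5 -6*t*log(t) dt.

Integrate by parts once (u = ln t, dv = -6*t dt).
An antiderivative is F(t) = -3*t**2*(2*log(t) - 1)/2.
Then F(5) - F(1) = (75/2 - 75*log(5)) - (3/2) = 36 - 75*log(5).

36 - 75*log(5)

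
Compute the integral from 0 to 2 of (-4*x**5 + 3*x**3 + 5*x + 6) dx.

-26/3

By the power rule, an antiderivative is F(x) = -2*x**6/3 + 3*x**4/4 + 5*x**2/2 + 6*x.
Then F(2) - F(0) = (-26/3) - (0) = -26/3.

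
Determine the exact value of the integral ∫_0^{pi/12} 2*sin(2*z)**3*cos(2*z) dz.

Let u = sin(2*z), so du = 2*cos(2*z) dz. When z = 0, u = 0; when z = pi/12, u = 1/2.
The integral becomes ∫ u**3 du from 0 to 1/2, with antiderivative u**4/4.
Back in z: F(z) = sin(2*z)**4/4.
Then F(pi/12) - F(0) = (1/64) - (0) = 1/64.

1/64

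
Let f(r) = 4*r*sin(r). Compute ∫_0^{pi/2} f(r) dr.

Integrate by parts once (u = r, dv = 4*sin(r) dr).
An antiderivative is F(r) = -4*r*cos(r) + 4*sin(r).
Then F(pi/2) - F(0) = (4) - (0) = 4.

4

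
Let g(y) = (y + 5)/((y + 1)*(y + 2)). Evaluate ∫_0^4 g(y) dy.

-3*log(3) + 4*log(5)

Factor the denominator: y**2 + 3*y + 2 = (y + 2)(y + 1).
Partial fractions: (y + 5)/((y + 1)*(y + 2)) = -3/(y + 2) + 4/(y + 1).
An antiderivative is F(y) = 4*log(y + 1) - 3*log(y + 2).
Then F(4) - F(0) = (-3*log(3) - 3*log(2) + 4*log(5)) - (-log(8)) = -3*log(3) + 4*log(5).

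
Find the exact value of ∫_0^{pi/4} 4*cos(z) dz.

An antiderivative is F(z) = 4*sin(z).
Then F(pi/4) - F(0) = (2*sqrt(2)) - (0) = 2*sqrt(2).

2*sqrt(2)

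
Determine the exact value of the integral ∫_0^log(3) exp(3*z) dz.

26/3

Let u = exp(z), so du = exp(z) dz. When z = 0, u = 1; when z = log(3), u = 3.
The integral becomes ∫ u**2 du from 1 to 3, with antiderivative u**3/3.
Back in z: F(z) = exp(3*z)/3.
Then F(log(3)) - F(0) = (9) - (1/3) = 26/3.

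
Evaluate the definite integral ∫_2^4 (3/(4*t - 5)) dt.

-3*log(3)/4 + 3*log(11)/4

An antiderivative is F(t) = 3*log(4*t - 5)/4.
Then F(4) - F(2) = (3*log(11)/4) - (3*log(3)/4) = -3*log(3)/4 + 3*log(11)/4.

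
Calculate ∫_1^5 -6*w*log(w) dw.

Integrate by parts once (u = ln w, dv = -6*w dw).
An antiderivative is F(w) = -3*w**2*(2*log(w) - 1)/2.
Then F(5) - F(1) = (75/2 - 75*log(5)) - (3/2) = 36 - 75*log(5).

36 - 75*log(5)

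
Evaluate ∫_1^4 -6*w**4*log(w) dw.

6138/25 - 12288*log(2)/5

Integrate by parts once (u = ln w, dv = -6*w**4 dw).
An antiderivative is F(w) = -6*w**5*(5*log(w) - 1)/25.
Then F(4) - F(1) = (6144/25 - 12288*log(2)/5) - (6/25) = 6138/25 - 12288*log(2)/5.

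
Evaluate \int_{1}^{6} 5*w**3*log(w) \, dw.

-6475/16 + 1620*log(2) + 1620*log(3)

Integrate by parts once (u = ln w, dv = 5*w**3 dw).
An antiderivative is F(w) = 5*w**4*(4*log(w) - 1)/16.
Then F(6) - F(1) = (-405 + 1620*log(2) + 1620*log(3)) - (-5/16) = -6475/16 + 1620*log(2) + 1620*log(3).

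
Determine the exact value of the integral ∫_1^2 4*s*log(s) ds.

Integrate by parts once (u = ln s, dv = 4*s ds).
An antiderivative is F(s) = s**2*(2*log(s) - 1).
Then F(2) - F(1) = (-4 + 8*log(2)) - (-1) = -3 + 8*log(2).

-3 + 8*log(2)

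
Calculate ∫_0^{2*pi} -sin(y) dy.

An antiderivative is F(y) = cos(y).
Then F(2*pi) - F(0) = (1) - (1) = 0.

0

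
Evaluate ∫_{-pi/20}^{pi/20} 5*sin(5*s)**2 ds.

Use the identity sin^2(5*s) = (1 - cos(10*s))/2.
An antiderivative is F(s) = 5*s/2 - sin(10*s)/4.
Then F(pi/20) - F(-pi/20) = (-1/4 + pi/8) - (1/4 - pi/8) = -1/2 + pi/4.

-1/2 + pi/4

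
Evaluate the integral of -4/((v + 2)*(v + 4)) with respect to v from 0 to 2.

log(9/16)

Factor the denominator: v**2 + 6*v + 8 = (v + 4)(v + 2).
Partial fractions: -4/((v + 2)*(v + 4)) = 2/(v + 4) - 2/(v + 2).
An antiderivative is F(v) = -2*log(v + 2) + 2*log(v + 4).
Then F(2) - F(0) = (log(9/4)) - (log(4)) = log(9/16).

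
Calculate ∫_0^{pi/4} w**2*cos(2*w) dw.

Integrate by parts twice (u = w^2, dv = cos(2*w) dw).
An antiderivative is F(w) = w**2*sin(2*w)/2 + w*cos(2*w)/2 - sin(2*w)/4.
Then F(pi/4) - F(0) = (-1/4 + pi**2/32) - (0) = -1/4 + pi**2/32.

-1/4 + pi**2/32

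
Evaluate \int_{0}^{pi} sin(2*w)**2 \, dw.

Use the identity sin^2(2*w) = (1 - cos(4*w))/2.
An antiderivative is F(w) = w/2 - sin(4*w)/8.
Then F(pi) - F(0) = (pi/2) - (0) = pi/2.

pi/2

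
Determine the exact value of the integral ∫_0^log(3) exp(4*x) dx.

Let u = exp(x), so du = exp(x) dx. When x = 0, u = 1; when x = log(3), u = 3.
The integral becomes ∫ u**3 du from 1 to 3, with antiderivative u**4/4.
Back in x: F(x) = exp(4*x)/4.
Then F(log(3)) - F(0) = (81/4) - (1/4) = 20.

20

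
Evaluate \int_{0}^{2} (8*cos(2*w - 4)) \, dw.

Let u = 2*w - 4, so du = 2 dw. When w = 0, u = -4; when w = 2, u = 0.
The integral becomes 4·∫ cos(u) du from -4 to 0, with antiderivative 4*sin(u).
Back in w: F(w) = 4*sin(2*w - 4).
Then F(2) - F(0) = (0) - (-4*sin(4)) = 4*sin(4).

4*sin(4)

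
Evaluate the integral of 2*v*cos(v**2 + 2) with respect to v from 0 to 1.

Let u = v**2 + 2, so du = 2*v dv. When v = 0, u = 2; when v = 1, u = 3.
The integral becomes ∫ cos(u) du from 2 to 3, with antiderivative sin(u).
Back in v: F(v) = sin(v**2 + 2).
Then F(1) - F(0) = (sin(3)) - (sin(2)) = -sin(2) + sin(3).

-sin(2) + sin(3)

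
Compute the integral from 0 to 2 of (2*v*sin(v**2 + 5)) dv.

cos(5) - cos(9)

Let u = v**2 + 5, so du = 2*v dv. When v = 0, u = 5; when v = 2, u = 9.
The integral becomes ∫ sin(u) du from 5 to 9, with antiderivative -cos(u).
Back in v: F(v) = -cos(v**2 + 5).
Then F(2) - F(0) = (-cos(9)) - (-cos(5)) = cos(5) - cos(9).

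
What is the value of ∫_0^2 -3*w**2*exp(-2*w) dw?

Integrate by parts twice (u = w^2, dv = -3*exp(-2*w) dw).
An antiderivative is F(w) = (6*w**2 + 6*w + 3)*exp(-2*w)/4.
Then F(2) - F(0) = (39*exp(-4)/4) - (3/4) = -3/4 + 39*exp(-4)/4.

-3/4 + 39*exp(-4)/4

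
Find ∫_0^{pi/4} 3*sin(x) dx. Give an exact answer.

An antiderivative is F(x) = -3*cos(x).
Then F(pi/4) - F(0) = (-3*sqrt(2)/2) - (-3) = 3 - 3*sqrt(2)/2.

3 - 3*sqrt(2)/2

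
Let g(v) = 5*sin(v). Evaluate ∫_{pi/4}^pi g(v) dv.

An antiderivative is F(v) = -5*cos(v).
Then F(pi) - F(pi/4) = (5) - (-5*sqrt(2)/2) = 5*sqrt(2)/2 + 5.

5*sqrt(2)/2 + 5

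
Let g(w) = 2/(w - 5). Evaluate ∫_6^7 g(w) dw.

An antiderivative is F(w) = 2*log(w - 5).
Then F(7) - F(6) = (log(4)) - (0) = log(4).

log(4)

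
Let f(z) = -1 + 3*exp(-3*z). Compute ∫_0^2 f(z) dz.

-1 - exp(-6)

An antiderivative is F(z) = -z - exp(-3*z).
Then F(2) - F(0) = (-2 - exp(-6)) - (-1) = -1 - exp(-6).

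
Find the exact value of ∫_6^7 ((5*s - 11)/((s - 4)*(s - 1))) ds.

-2*log(5) - log(2) + 5*log(3)

Factor the denominator: s**2 - 5*s + 4 = (s - 1)(s - 4).
Partial fractions: (5*s - 11)/((s - 4)*(s - 1)) = 2/(s - 1) + 3/(s - 4).
An antiderivative is F(s) = 3*log(s - 4) + 2*log(s - 1).
Then F(7) - F(6) = (2*log(2) + 5*log(3)) - (3*log(2) + 2*log(5)) = -2*log(5) - log(2) + 5*log(3).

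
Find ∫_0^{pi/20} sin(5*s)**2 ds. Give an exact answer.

-1/20 + pi/40

Use the identity sin^2(5*s) = (1 - cos(10*s))/2.
An antiderivative is F(s) = s/2 - sin(10*s)/20.
Then F(pi/20) - F(0) = (-1/20 + pi/40) - (0) = -1/20 + pi/40.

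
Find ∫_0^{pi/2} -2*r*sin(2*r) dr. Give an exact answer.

Integrate by parts once (u = r, dv = -2*sin(2*r) dr).
An antiderivative is F(r) = r*cos(2*r) - sin(2*r)/2.
Then F(pi/2) - F(0) = (-pi/2) - (0) = -pi/2.

-pi/2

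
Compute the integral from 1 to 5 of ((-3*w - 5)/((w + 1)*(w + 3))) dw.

Factor the denominator: w**2 + 4*w + 3 = (w + 3)(w + 1).
Partial fractions: (-3*w - 5)/((w + 1)*(w + 3)) = -2/(w + 3) - 1/(w + 1).
An antiderivative is F(w) = -log(w + 1) - 2*log(w + 3).
Then F(5) - F(1) = (-7*log(2) - log(3)) - (-log(32)) = -log(12).

-log(12)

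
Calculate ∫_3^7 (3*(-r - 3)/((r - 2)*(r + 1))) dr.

-5*log(5) + 2*log(2)

Factor the denominator: r**2 - r - 2 = (r + 1)(r - 2).
Partial fractions: 3*(-r - 3)/((r - 2)*(r + 1)) = 2/(r + 1) - 5/(r - 2).
An antiderivative is F(r) = -5*log(r - 2) + 2*log(r + 1).
Then F(7) - F(3) = (-5*log(5) + 6*log(2)) - (log(16)) = -5*log(5) + 2*log(2).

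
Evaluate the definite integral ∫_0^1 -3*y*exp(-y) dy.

Integrate by parts once (u = y, dv = -3*exp(-y) dy).
An antiderivative is F(y) = (3*y + 3)*exp(-y).
Then F(1) - F(0) = (6*exp(-1)) - (3) = -3 + 6*exp(-1).

-3 + 6*exp(-1)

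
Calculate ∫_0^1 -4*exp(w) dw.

4 - 4*E

An antiderivative is F(w) = -4*exp(w).
Then F(1) - F(0) = (-4*E) - (-4) = 4 - 4*E.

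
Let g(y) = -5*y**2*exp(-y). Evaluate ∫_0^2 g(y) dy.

Integrate by parts twice (u = y^2, dv = -5*exp(-y) dy).
An antiderivative is F(y) = (5*y**2 + 10*y + 10)*exp(-y).
Then F(2) - F(0) = (50*exp(-2)) - (10) = -10 + 50*exp(-2).

-10 + 50*exp(-2)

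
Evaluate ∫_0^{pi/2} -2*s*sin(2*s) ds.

Integrate by parts once (u = s, dv = -2*sin(2*s) ds).
An antiderivative is F(s) = s*cos(2*s) - sin(2*s)/2.
Then F(pi/2) - F(0) = (-pi/2) - (0) = -pi/2.

-pi/2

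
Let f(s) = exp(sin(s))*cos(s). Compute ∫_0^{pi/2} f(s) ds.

Let u = sin(s), so du = cos(s) ds. When s = 0, u = 0; when s = pi/2, u = 1.
The integral becomes ∫ exp(u) du from 0 to 1, with antiderivative exp(u).
Back in s: F(s) = exp(sin(s)).
Then F(pi/2) - F(0) = (E) - (1) = -1 + E.

-1 + E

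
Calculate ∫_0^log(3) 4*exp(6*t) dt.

1456/3

Let u = exp(t), so du = exp(t) dt. When t = 0, u = 1; when t = log(3), u = 3.
The integral becomes 4·∫ u**5 du from 1 to 3, with antiderivative 2*u**6/3.
Back in t: F(t) = 2*exp(6*t)/3.
Then F(log(3)) - F(0) = (486) - (2/3) = 1456/3.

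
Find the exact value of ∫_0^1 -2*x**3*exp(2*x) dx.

-exp(2)/4 - 3/4

Integrate by parts 3 times (u = x^3, dv = -2*exp(2*x) dx).
An antiderivative is F(x) = (-4*x**3 + 6*x**2 - 6*x + 3)*exp(2*x)/4.
Then F(1) - F(0) = (-exp(2)/4) - (3/4) = -exp(2)/4 - 3/4.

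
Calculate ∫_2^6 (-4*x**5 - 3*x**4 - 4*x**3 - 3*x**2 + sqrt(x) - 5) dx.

By the power rule, an antiderivative is F(x) = -2*x**6/3 - 3*x**5/5 - x**4 + 2*x**(3/2)/3 - x**3 - 5*x.
Then F(6) - F(2) = (-186558/5 + 4*sqrt(6)) - (-1438/15 + 4*sqrt(2)/3) = -558236/15 - 4*sqrt(2)/3 + 4*sqrt(6).

-558236/15 - 4*sqrt(2)/3 + 4*sqrt(6)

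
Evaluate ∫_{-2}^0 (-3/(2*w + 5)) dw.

An antiderivative is F(w) = -3*log(2*w + 5)/2.
Then F(0) - F(-2) = (-3*log(5)/2) - (0) = -3*log(5)/2.

-3*log(5)/2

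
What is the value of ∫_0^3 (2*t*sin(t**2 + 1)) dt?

Let u = t**2 + 1, so du = 2*t dt. When t = 0, u = 1; when t = 3, u = 10.
The integral becomes ∫ sin(u) du from 1 to 10, with antiderivative -cos(u).
Back in t: F(t) = -cos(t**2 + 1).
Then F(3) - F(0) = (-cos(10)) - (-cos(1)) = cos(1) - cos(10).

cos(1) - cos(10)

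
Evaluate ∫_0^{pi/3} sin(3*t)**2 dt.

Use the identity sin^2(3*t) = (1 - cos(6*t))/2.
An antiderivative is F(t) = t/2 - sin(6*t)/12.
Then F(pi/3) - F(0) = (pi/6) - (0) = pi/6.

pi/6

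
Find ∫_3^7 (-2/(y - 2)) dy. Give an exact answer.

An antiderivative is F(y) = -2*log(y - 2).
Then F(7) - F(3) = (-log(25)) - (0) = -log(25).

-log(25)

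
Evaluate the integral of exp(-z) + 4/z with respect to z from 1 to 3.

-exp(-3) + exp(-1) + 4*log(3)

An antiderivative is F(z) = 4*log(z) - exp(-z).
Then F(3) - F(1) = (-exp(-3) + 4*log(3)) - (-exp(-1)) = -exp(-3) + exp(-1) + 4*log(3).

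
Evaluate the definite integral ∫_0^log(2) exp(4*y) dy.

15/4

Let u = exp(y), so du = exp(y) dy. When y = 0, u = 1; when y = log(2), u = 2.
The integral becomes ∫ u**3 du from 1 to 2, with antiderivative u**4/4.
Back in y: F(y) = exp(4*y)/4.
Then F(log(2)) - F(0) = (4) - (1/4) = 15/4.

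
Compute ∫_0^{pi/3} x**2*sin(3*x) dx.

Integrate by parts twice (u = x^2, dv = sin(3*x) dx).
An antiderivative is F(x) = -x**2*cos(3*x)/3 + 2*x*sin(3*x)/9 + 2*cos(3*x)/27.
Then F(pi/3) - F(0) = (-2/27 + pi**2/27) - (2/27) = -4/27 + pi**2/27.

-4/27 + pi**2/27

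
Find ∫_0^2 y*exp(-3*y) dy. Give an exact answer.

(-7 + exp(6))*exp(-6)/9

Integrate by parts once (u = y, dv = exp(-3*y) dy).
An antiderivative is F(y) = (-3*y - 1)*exp(-3*y)/9.
Then F(2) - F(0) = (-7*exp(-6)/9) - (-1/9) = (-7 + exp(6))*exp(-6)/9.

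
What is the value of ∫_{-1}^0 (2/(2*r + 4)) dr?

log(2)

An antiderivative is F(r) = log(2*r + 4).
Then F(0) - F(-1) = (log(4)) - (log(2)) = log(2).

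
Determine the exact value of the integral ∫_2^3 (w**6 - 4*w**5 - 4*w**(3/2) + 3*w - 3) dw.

By the power rule, an antiderivative is F(w) = w**7/7 - 2*w**6/3 - 8*w**(5/2)/5 + 3*w**2/2 - 3*w.
Then F(3) - F(2) = (-2367/14 - 72*sqrt(3)/5) - (-512/21 - 32*sqrt(2)/5) = -6077/42 - 72*sqrt(3)/5 + 32*sqrt(2)/5.

-6077/42 - 72*sqrt(3)/5 + 32*sqrt(2)/5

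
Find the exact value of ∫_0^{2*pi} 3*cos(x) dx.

An antiderivative is F(x) = 3*sin(x).
Then F(2*pi) - F(0) = (0) - (0) = 0.

0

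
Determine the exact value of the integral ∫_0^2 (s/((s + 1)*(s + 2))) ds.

Factor the denominator: s**2 + 3*s + 2 = (s + 2)(s + 1).
Partial fractions: s/((s + 1)*(s + 2)) = 2/(s + 2) - 1/(s + 1).
An antiderivative is F(s) = -log(s + 1) + 2*log(s + 2).
Then F(2) - F(0) = (log(16/3)) - (log(4)) = log(4/3).

log(4/3)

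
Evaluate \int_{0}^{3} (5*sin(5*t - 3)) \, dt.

cos(3) - cos(12)

Let u = 5*t - 3, so du = 5 dt. When t = 0, u = -3; when t = 3, u = 12.
The integral becomes ∫ sin(u) du from -3 to 12, with antiderivative -cos(u).
Back in t: F(t) = -cos(5*t - 3).
Then F(3) - F(0) = (-cos(12)) - (-cos(3)) = cos(3) - cos(12).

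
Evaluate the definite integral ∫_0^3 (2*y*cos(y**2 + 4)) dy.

sin(13) - sin(4)

Let u = y**2 + 4, so du = 2*y dy. When y = 0, u = 4; when y = 3, u = 13.
The integral becomes ∫ cos(u) du from 4 to 13, with antiderivative sin(u).
Back in y: F(y) = sin(y**2 + 4).
Then F(3) - F(0) = (sin(13)) - (sin(4)) = sin(13) - sin(4).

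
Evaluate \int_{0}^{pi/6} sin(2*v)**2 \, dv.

Use the identity sin^2(2*v) = (1 - cos(4*v))/2.
An antiderivative is F(v) = v/2 - sin(4*v)/8.
Then F(pi/6) - F(0) = (-sqrt(3)/16 + pi/12) - (0) = -sqrt(3)/16 + pi/12.

-sqrt(3)/16 + pi/12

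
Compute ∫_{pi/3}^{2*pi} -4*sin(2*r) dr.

3

An antiderivative is F(r) = 2*cos(2*r).
Then F(2*pi) - F(pi/3) = (2) - (-1) = 3.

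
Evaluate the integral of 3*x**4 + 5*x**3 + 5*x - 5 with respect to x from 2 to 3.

4307/20

By the power rule, an antiderivative is F(x) = 3*x**5/5 + 5*x**4/4 + 5*x**2/2 - 5*x.
Then F(3) - F(2) = (5091/20) - (196/5) = 4307/20.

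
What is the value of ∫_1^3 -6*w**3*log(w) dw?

30 - 243*log(3)/2

Integrate by parts once (u = ln w, dv = -6*w**3 dw).
An antiderivative is F(w) = -3*w**4*(4*log(w) - 1)/8.
Then F(3) - F(1) = (243/8 - 243*log(3)/2) - (3/8) = 30 - 243*log(3)/2.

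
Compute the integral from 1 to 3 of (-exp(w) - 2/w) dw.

An antiderivative is F(w) = -exp(w) - 2*log(w).
Then F(3) - F(1) = (-exp(3) - log(9)) - (-exp(1)) = -exp(3) - log(9) + exp(1).

-exp(3) - log(9) + exp(1)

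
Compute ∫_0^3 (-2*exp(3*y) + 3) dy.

29/3 - 2*exp(9)/3

An antiderivative is F(y) = -2*exp(3*y)/3 + 3*y.
Then F(3) - F(0) = (9 - 2*exp(9)/3) - (-2/3) = 29/3 - 2*exp(9)/3.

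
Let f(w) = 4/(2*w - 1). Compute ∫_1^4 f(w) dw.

An antiderivative is F(w) = 2*log(2*w - 1).
Then F(4) - F(1) = (log(49)) - (0) = log(49).

log(49)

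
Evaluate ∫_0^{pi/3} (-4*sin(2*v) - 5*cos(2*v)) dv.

An antiderivative is F(v) = -5*sin(2*v)/2 + 2*cos(2*v).
Then F(pi/3) - F(0) = (-5*sqrt(3)/4 - 1) - (2) = -3 - 5*sqrt(3)/4.

-3 - 5*sqrt(3)/4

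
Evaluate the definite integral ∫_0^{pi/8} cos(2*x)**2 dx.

1/8 + pi/16

Use the identity cos^2(2*x) = (1 + cos(4*x))/2.
An antiderivative is F(x) = x/2 + sin(4*x)/8.
Then F(pi/8) - F(0) = (1/8 + pi/16) - (0) = 1/8 + pi/16.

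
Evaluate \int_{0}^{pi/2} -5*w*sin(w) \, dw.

-5

Integrate by parts once (u = w, dv = -5*sin(w) dw).
An antiderivative is F(w) = 5*w*cos(w) - 5*sin(w).
Then F(pi/2) - F(0) = (-5) - (0) = -5.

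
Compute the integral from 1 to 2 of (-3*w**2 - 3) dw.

By the power rule, an antiderivative is F(w) = -w**3 - 3*w.
Then F(2) - F(1) = (-14) - (-4) = -10.

-10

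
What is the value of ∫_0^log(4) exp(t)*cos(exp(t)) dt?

-sin(1) + sin(4)

Let u = exp(t), so du = exp(t) dt. When t = 0, u = 1; when t = log(4), u = 4.
The integral becomes ∫ cos(u) du from 1 to 4, with antiderivative sin(u).
Back in t: F(t) = sin(exp(t)).
Then F(log(4)) - F(0) = (sin(4)) - (sin(1)) = -sin(1) + sin(4).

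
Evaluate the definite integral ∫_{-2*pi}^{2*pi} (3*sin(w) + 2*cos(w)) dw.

An antiderivative is F(w) = 2*sin(w) - 3*cos(w).
Then F(2*pi) - F(-2*pi) = (-3) - (-3) = 0.

0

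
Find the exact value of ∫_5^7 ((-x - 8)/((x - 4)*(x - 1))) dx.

Factor the denominator: x**2 - 5*x + 4 = (x - 1)(x - 4).
Partial fractions: (-x - 8)/((x - 4)*(x - 1)) = 3/(x - 1) - 4/(x - 4).
An antiderivative is F(x) = -4*log(x - 4) + 3*log(x - 1).
Then F(7) - F(5) = (log(8/3)) - (log(64)) = -log(24).

-log(24)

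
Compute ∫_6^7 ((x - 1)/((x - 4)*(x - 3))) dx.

Factor the denominator: x**2 - 7*x + 12 = (x - 3)(x - 4).
Partial fractions: (x - 1)/((x - 4)*(x - 3)) = -2/(x - 3) + 3/(x - 4).
An antiderivative is F(x) = 3*log(x - 4) - 2*log(x - 3).
Then F(7) - F(6) = (log(27/16)) - (log(8/9)) = -7*log(2) + 5*log(3).

-7*log(2) + 5*log(3)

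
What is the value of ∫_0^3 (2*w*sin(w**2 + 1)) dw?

cos(1) - cos(10)

Let u = w**2 + 1, so du = 2*w dw. When w = 0, u = 1; when w = 3, u = 10.
The integral becomes ∫ sin(u) du from 1 to 10, with antiderivative -cos(u).
Back in w: F(w) = -cos(w**2 + 1).
Then F(3) - F(0) = (-cos(10)) - (-cos(1)) = cos(1) - cos(10).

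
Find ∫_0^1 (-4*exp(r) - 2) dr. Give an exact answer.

2 - 4*E

An antiderivative is F(r) = -2*r - 4*exp(r).
Then F(1) - F(0) = (-4*E - 2) - (-4) = 2 - 4*E.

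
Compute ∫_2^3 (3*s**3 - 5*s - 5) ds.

By the power rule, an antiderivative is F(s) = 3*s**4/4 - 5*s**2/2 - 5*s.
Then F(3) - F(2) = (93/4) - (-8) = 125/4.

125/4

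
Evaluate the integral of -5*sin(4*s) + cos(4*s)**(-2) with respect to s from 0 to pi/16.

-1 + 5*sqrt(2)/8

An antiderivative is F(s) = 5*cos(4*s)/4 + tan(4*s)/4.
Then F(pi/16) - F(0) = (1/4 + 5*sqrt(2)/8) - (5/4) = -1 + 5*sqrt(2)/8.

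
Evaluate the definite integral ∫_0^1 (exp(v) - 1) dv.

An antiderivative is F(v) = -v + exp(v).
Then F(1) - F(0) = (-1 + E) - (1) = -2 + E.

-2 + E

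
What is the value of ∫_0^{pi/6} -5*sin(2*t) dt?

An antiderivative is F(t) = 5*cos(2*t)/2.
Then F(pi/6) - F(0) = (5/4) - (5/2) = -5/4.

-5/4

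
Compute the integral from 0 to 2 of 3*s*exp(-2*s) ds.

Integrate by parts once (u = s, dv = 3*exp(-2*s) ds).
An antiderivative is F(s) = (-6*s - 3)*exp(-2*s)/4.
Then F(2) - F(0) = (-15*exp(-4)/4) - (-3/4) = 3/4 - 15*exp(-4)/4.

3/4 - 15*exp(-4)/4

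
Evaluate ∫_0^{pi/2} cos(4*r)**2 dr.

pi/4

Use the identity cos^2(4*r) = (1 + cos(8*r))/2.
An antiderivative is F(r) = r/2 + sin(8*r)/16.
Then F(pi/2) - F(0) = (pi/4) - (0) = pi/4.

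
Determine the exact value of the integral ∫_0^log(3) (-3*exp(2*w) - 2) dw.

An antiderivative is F(w) = -3*exp(2*w)/2 - 2*w.
Then F(log(3)) - F(0) = (-27/2 - log(9)) - (-3/2) = -12 - 2*log(3).

-12 - 2*log(3)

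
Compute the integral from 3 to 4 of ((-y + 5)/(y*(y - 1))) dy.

-14*log(2) + 9*log(3)

Factor the denominator: y**2 - y = y(y - 1).
Partial fractions: (-y + 5)/(y*(y - 1)) = -5/y + 4/(y - 1).
An antiderivative is F(y) = -5*log(y) + 4*log(y - 1).
Then F(4) - F(3) = (-10*log(2) + 4*log(3)) - (-5*log(3) + 4*log(2)) = -14*log(2) + 9*log(3).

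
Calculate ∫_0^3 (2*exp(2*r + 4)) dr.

Let u = 2*r + 4, so du = 2 dr. When r = 0, u = 4; when r = 3, u = 10.
The integral becomes ∫ exp(u) du from 4 to 10, with antiderivative exp(u).
Back in r: F(r) = exp(2*r + 4).
Then F(3) - F(0) = (exp(10)) - (exp(4)) = -exp(4) + exp(10).

-exp(4) + exp(10)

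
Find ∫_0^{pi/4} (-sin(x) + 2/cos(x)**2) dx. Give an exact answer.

An antiderivative is F(x) = cos(x) + 2*tan(x).
Then F(pi/4) - F(0) = (sqrt(2)/2 + 2) - (1) = sqrt(2)/2 + 1.

sqrt(2)/2 + 1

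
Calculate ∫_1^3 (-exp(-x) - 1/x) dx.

-log(3) - exp(-1) + exp(-3)

An antiderivative is F(x) = -log(x) + exp(-x).
Then F(3) - F(1) = (-log(3) + exp(-3)) - (exp(-1)) = -log(3) - exp(-1) + exp(-3).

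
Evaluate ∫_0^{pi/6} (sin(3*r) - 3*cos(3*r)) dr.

An antiderivative is F(r) = -sin(3*r) - cos(3*r)/3.
Then F(pi/6) - F(0) = (-1) - (-1/3) = -2/3.

-2/3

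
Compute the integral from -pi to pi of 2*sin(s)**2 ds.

2*pi

Use the identity sin^2(s) = (1 - cos(2*s))/2.
An antiderivative is F(s) = s - sin(2*s)/2.
Then F(pi) - F(-pi) = (pi) - (-pi) = 2*pi.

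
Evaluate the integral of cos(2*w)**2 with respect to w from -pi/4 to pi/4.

Use the identity cos^2(2*w) = (1 + cos(4*w))/2.
An antiderivative is F(w) = w/2 + sin(4*w)/8.
Then F(pi/4) - F(-pi/4) = (pi/8) - (-pi/8) = pi/4.

pi/4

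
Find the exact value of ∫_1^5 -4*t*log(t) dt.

24 - 50*log(5)

Integrate by parts once (u = ln t, dv = -4*t dt).
An antiderivative is F(t) = -t**2*(2*log(t) - 1).
Then F(5) - F(1) = (25 - 50*log(5)) - (1) = 24 - 50*log(5).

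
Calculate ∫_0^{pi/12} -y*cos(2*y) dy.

-sqrt(3)/8 - pi/48 + 1/4

Integrate by parts once (u = y, dv = -cos(2*y) dy).
An antiderivative is F(y) = -y*sin(2*y)/2 - cos(2*y)/4.
Then F(pi/12) - F(0) = (-sqrt(3)/8 - pi/48) - (-1/4) = -sqrt(3)/8 - pi/48 + 1/4.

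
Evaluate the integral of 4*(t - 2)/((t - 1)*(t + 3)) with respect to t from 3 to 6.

Factor the denominator: t**2 + 2*t - 3 = (t + 3)(t - 1).
Partial fractions: 4*(t - 2)/((t - 1)*(t + 3)) = 5/(t + 3) - 1/(t - 1).
An antiderivative is F(t) = -log(t - 1) + 5*log(t + 3).
Then F(6) - F(3) = (-log(5) + 10*log(3)) - (4*log(2) + 5*log(3)) = -4*log(2) - log(5) + 5*log(3).

-4*log(2) - log(5) + 5*log(3)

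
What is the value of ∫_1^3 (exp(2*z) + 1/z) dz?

-exp(2)/2 + log(3) + exp(6)/2

An antiderivative is F(z) = exp(2*z)/2 + log(z).
Then F(3) - F(1) = (log(3) + exp(6)/2) - (exp(2)/2) = -exp(2)/2 + log(3) + exp(6)/2.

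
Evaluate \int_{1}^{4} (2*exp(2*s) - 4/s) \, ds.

-exp(2) - 8*log(2) + exp(8)

An antiderivative is F(s) = exp(2*s) - 4*log(s).
Then F(4) - F(1) = (-8*log(2) + exp(8)) - (exp(2)) = -exp(2) - 8*log(2) + exp(8).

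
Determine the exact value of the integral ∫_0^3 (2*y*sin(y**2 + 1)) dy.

cos(1) - cos(10)

Let u = y**2 + 1, so du = 2*y dy. When y = 0, u = 1; when y = 3, u = 10.
The integral becomes ∫ sin(u) du from 1 to 10, with antiderivative -cos(u).
Back in y: F(y) = -cos(y**2 + 1).
Then F(3) - F(0) = (-cos(10)) - (-cos(1)) = cos(1) - cos(10).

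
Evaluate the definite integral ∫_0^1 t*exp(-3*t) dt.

(-4 + exp(3))*exp(-3)/9

Integrate by parts once (u = t, dv = exp(-3*t) dt).
An antiderivative is F(t) = (-3*t - 1)*exp(-3*t)/9.
Then F(1) - F(0) = (-4*exp(-3)/9) - (-1/9) = (-4 + exp(3))*exp(-3)/9.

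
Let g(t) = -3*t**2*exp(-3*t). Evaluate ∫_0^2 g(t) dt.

Integrate by parts twice (u = t^2, dv = -3*exp(-3*t) dt).
An antiderivative is F(t) = (9*t**2 + 6*t + 2)*exp(-3*t)/9.
Then F(2) - F(0) = (50*exp(-6)/9) - (2/9) = -2/9 + 50*exp(-6)/9.

-2/9 + 50*exp(-6)/9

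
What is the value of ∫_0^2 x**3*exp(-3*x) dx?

Integrate by parts 3 times (u = x^3, dv = exp(-3*x) dx).
An antiderivative is F(x) = (-9*x**3 - 9*x**2 - 6*x - 2)*exp(-3*x)/27.
Then F(2) - F(0) = (-122*exp(-6)/27) - (-2/27) = 2/27 - 122*exp(-6)/27.

2/27 - 122*exp(-6)/27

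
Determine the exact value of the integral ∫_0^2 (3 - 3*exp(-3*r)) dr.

exp(-6) + 5

An antiderivative is F(r) = 3*r + exp(-3*r).
Then F(2) - F(0) = (exp(-6) + 6) - (1) = exp(-6) + 5.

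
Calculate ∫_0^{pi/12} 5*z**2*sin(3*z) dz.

Integrate by parts twice (u = z^2, dv = 5*sin(3*z) dz).
An antiderivative is F(z) = -5*z**2*cos(3*z)/3 + 10*z*sin(3*z)/9 + 10*cos(3*z)/27.
Then F(pi/12) - F(0) = (5*sqrt(2)*(-pi**2 + 8*pi + 32)/864) - (10/27) = -10/27 - 5*sqrt(2)*pi**2/864 + 5*sqrt(2)*pi/108 + 5*sqrt(2)/27.

-10/27 - 5*sqrt(2)*pi**2/864 + 5*sqrt(2)*pi/108 + 5*sqrt(2)/27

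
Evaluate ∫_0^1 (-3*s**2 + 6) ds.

5

By the power rule, an antiderivative is F(s) = -s**3 + 6*s.
Then F(1) - F(0) = (5) - (0) = 5.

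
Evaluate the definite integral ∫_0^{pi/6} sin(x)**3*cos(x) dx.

1/64

Let u = sin(x), so du = cos(x) dx. When x = 0, u = 0; when x = pi/6, u = 1/2.
The integral becomes ∫ u**3 du from 0 to 1/2, with antiderivative u**4/4.
Back in x: F(x) = sin(x)**4/4.
Then F(pi/6) - F(0) = (1/64) - (0) = 1/64.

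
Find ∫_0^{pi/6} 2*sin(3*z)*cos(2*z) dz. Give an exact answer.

Use the identity sin(3*z)cos(2*z) = [sin(5*z) + sin(z)]/2.
An antiderivative is F(z) = -cos(z) - cos(5*z)/5.
Then F(pi/6) - F(0) = (-2*sqrt(3)/5) - (-6/5) = 6/5 - 2*sqrt(3)/5.

6/5 - 2*sqrt(3)/5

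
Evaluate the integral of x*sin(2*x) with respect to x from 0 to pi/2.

Integrate by parts once (u = x, dv = sin(2*x) dx).
An antiderivative is F(x) = -x*cos(2*x)/2 + sin(2*x)/4.
Then F(pi/2) - F(0) = (pi/4) - (0) = pi/4.

pi/4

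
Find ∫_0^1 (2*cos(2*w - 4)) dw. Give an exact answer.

Let u = 2*w - 4, so du = 2 dw. When w = 0, u = -4; when w = 1, u = -2.
The integral becomes ∫ cos(u) du from -4 to -2, with antiderivative sin(u).
Back in w: F(w) = sin(2*w - 4).
Then F(1) - F(0) = (-sin(2)) - (-sin(4)) = -sin(2) + sin(4).

-sin(2) + sin(4)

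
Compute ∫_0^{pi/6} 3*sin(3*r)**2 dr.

Use the identity sin^2(3*r) = (1 - cos(6*r))/2.
An antiderivative is F(r) = 3*r/2 - sin(6*r)/4.
Then F(pi/6) - F(0) = (pi/4) - (0) = pi/4.

pi/4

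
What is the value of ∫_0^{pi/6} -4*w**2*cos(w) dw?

Integrate by parts twice (u = w^2, dv = -4*cos(w) dw).
An antiderivative is F(w) = -4*w**2*sin(w) - 8*w*cos(w) + 8*sin(w).
Then F(pi/6) - F(0) = (-2*sqrt(3)*pi/3 - pi**2/18 + 4) - (0) = -2*sqrt(3)*pi/3 - pi**2/18 + 4.

-2*sqrt(3)*pi/3 - pi**2/18 + 4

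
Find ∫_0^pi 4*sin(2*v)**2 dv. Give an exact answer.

Use the identity sin^2(2*v) = (1 - cos(4*v))/2.
An antiderivative is F(v) = 2*v - sin(4*v)/2.
Then F(pi) - F(0) = (2*pi) - (0) = 2*pi.

2*pi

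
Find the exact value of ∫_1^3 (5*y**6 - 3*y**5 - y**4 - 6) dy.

By the power rule, an antiderivative is F(y) = 5*y**7/7 - y**6/2 - y**5/5 - 6*y.
Then F(3) - F(1) = (79173/70) - (-419/70) = 39796/35.

39796/35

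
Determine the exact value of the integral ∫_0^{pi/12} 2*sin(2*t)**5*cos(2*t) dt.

Let u = sin(2*t), so du = 2*cos(2*t) dt. When t = 0, u = 0; when t = pi/12, u = 1/2.
The integral becomes ∫ u**5 du from 0 to 1/2, with antiderivative u**6/6.
Back in t: F(t) = sin(2*t)**6/6.
Then F(pi/12) - F(0) = (1/384) - (0) = 1/384.

1/384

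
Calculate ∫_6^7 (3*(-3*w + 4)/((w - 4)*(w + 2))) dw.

-14*log(3) + 19*log(2)

Factor the denominator: w**2 - 2*w - 8 = (w + 2)(w - 4).
Partial fractions: 3*(-3*w + 4)/((w - 4)*(w + 2)) = -5/(w + 2) - 4/(w - 4).
An antiderivative is F(w) = -4*log(w - 4) - 5*log(w + 2).
Then F(7) - F(6) = (-14*log(3)) - (-19*log(2)) = -14*log(3) + 19*log(2).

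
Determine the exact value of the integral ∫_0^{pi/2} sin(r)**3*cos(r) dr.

Let u = sin(r), so du = cos(r) dr. When r = 0, u = 0; when r = pi/2, u = 1.
The integral becomes ∫ u**3 du from 0 to 1, with antiderivative u**4/4.
Back in r: F(r) = sin(r)**4/4.
Then F(pi/2) - F(0) = (1/4) - (0) = 1/4.

1/4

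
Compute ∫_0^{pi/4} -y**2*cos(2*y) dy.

Integrate by parts twice (u = y^2, dv = -cos(2*y) dy).
An antiderivative is F(y) = -y**2*sin(2*y)/2 - y*cos(2*y)/2 + sin(2*y)/4.
Then F(pi/4) - F(0) = (1/4 - pi**2/32) - (0) = 1/4 - pi**2/32.

1/4 - pi**2/32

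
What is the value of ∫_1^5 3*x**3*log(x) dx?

-117 + 1875*log(5)/4

Integrate by parts once (u = ln x, dv = 3*x**3 dx).
An antiderivative is F(x) = 3*x**4*(4*log(x) - 1)/16.
Then F(5) - F(1) = (-1875/16 + 1875*log(5)/4) - (-3/16) = -117 + 1875*log(5)/4.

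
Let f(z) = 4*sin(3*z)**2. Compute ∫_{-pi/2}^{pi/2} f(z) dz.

2*pi

Use the identity sin^2(3*z) = (1 - cos(6*z))/2.
An antiderivative is F(z) = 2*z - sin(6*z)/3.
Then F(pi/2) - F(-pi/2) = (pi) - (-pi) = 2*pi.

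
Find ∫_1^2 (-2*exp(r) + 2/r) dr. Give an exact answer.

An antiderivative is F(r) = -2*exp(r) + 2*log(r).
Then F(2) - F(1) = (-2*exp(2) + 2*log(2)) - (-2*exp(1)) = -2*exp(2) + 2*log(2) + 2*exp(1).

-2*exp(2) + 2*log(2) + 2*exp(1)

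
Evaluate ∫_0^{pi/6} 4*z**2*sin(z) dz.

Integrate by parts twice (u = z^2, dv = 4*sin(z) dz).
An antiderivative is F(z) = -4*z**2*cos(z) + 8*z*sin(z) + 8*cos(z).
Then F(pi/6) - F(0) = (-sqrt(3)*pi**2/18 + 2*pi/3 + 4*sqrt(3)) - (8) = -8 - sqrt(3)*pi**2/18 + 2*pi/3 + 4*sqrt(3).

-8 - sqrt(3)*pi**2/18 + 2*pi/3 + 4*sqrt(3)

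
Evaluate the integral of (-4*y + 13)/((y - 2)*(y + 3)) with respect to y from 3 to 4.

Factor the denominator: y**2 + y - 6 = (y + 3)(y - 2).
Partial fractions: (-4*y + 13)/((y - 2)*(y + 3)) = -5/(y + 3) + 1/(y - 2).
An antiderivative is F(y) = log(y - 2) - 5*log(y + 3).
Then F(4) - F(3) = (-5*log(7) + log(2)) - (-5*log(3) - 5*log(2)) = -5*log(7) + 6*log(2) + 5*log(3).

-5*log(7) + 6*log(2) + 5*log(3)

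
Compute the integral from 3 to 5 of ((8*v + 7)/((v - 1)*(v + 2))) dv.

Factor the denominator: v**2 + v - 2 = (v + 2)(v - 1).
Partial fractions: (8*v + 7)/((v - 1)*(v + 2)) = 3/(v + 2) + 5/(v - 1).
An antiderivative is F(v) = 5*log(v - 1) + 3*log(v + 2).
Then F(5) - F(3) = (3*log(7) + 10*log(2)) - (5*log(2) + 3*log(5)) = -3*log(5) + 5*log(2) + 3*log(7).

-3*log(5) + 5*log(2) + 3*log(7)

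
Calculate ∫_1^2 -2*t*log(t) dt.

3/2 - log(16)

Integrate by parts once (u = ln t, dv = -2*t dt).
An antiderivative is F(t) = -t**2*(2*log(t) - 1)/2.
Then F(2) - F(1) = (2 - log(16)) - (1/2) = 3/2 - log(16).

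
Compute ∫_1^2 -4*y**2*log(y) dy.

28/9 - 32*log(2)/3

Integrate by parts once (u = ln y, dv = -4*y**2 dy).
An antiderivative is F(y) = -4*y**3*(3*log(y) - 1)/9.
Then F(2) - F(1) = (32/9 - 32*log(2)/3) - (4/9) = 28/9 - 32*log(2)/3.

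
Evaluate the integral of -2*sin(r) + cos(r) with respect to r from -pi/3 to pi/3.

sqrt(3)

An antiderivative is F(r) = sin(r) + 2*cos(r).
Then F(pi/3) - F(-pi/3) = (sqrt(3)/2 + 1) - (1 - sqrt(3)/2) = sqrt(3).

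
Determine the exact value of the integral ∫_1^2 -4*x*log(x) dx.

Integrate by parts once (u = ln x, dv = -4*x dx).
An antiderivative is F(x) = -x**2*(2*log(x) - 1).
Then F(2) - F(1) = (4 - 8*log(2)) - (1) = 3 - 8*log(2).

3 - 8*log(2)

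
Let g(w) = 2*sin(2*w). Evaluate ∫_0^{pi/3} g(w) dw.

An antiderivative is F(w) = -cos(2*w).
Then F(pi/3) - F(0) = (1/2) - (-1) = 3/2.

3/2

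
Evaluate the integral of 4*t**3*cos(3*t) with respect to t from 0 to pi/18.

Integrate by parts 3 times (u = t^3, dv = 4*cos(3*t) dt).
An antiderivative is F(t) = 4*t**3*sin(3*t)/3 + 4*t**2*cos(3*t)/3 - 8*t*sin(3*t)/9 - 8*cos(3*t)/27.
Then F(pi/18) - F(0) = (-4*sqrt(3)/27 - 2*pi/81 + pi**3/8748 + sqrt(3)*pi**2/486) - (-8/27) = -4*sqrt(3)/27 - 2*pi/81 + pi**3/8748 + sqrt(3)*pi**2/486 + 8/27.

-4*sqrt(3)/27 - 2*pi/81 + pi**3/8748 + sqrt(3)*pi**2/486 + 8/27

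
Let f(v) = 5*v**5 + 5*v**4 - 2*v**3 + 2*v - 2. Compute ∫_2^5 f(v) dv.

By the power rule, an antiderivative is F(v) = 5*v**6/6 + v**5 - v**4/2 + v**2 - 2*v.
Then F(5) - F(2) = (47545/3) - (232/3) = 15771.

15771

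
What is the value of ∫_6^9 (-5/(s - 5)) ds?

An antiderivative is F(s) = -5*log(s - 5).
Then F(9) - F(6) = (-10*log(2)) - (0) = -10*log(2).

-10*log(2)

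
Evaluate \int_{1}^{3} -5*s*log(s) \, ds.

Integrate by parts once (u = ln s, dv = -5*s ds).
An antiderivative is F(s) = -5*s**2*(2*log(s) - 1)/4.
Then F(3) - F(1) = (45/4 - 45*log(3)/2) - (5/4) = 10 - 45*log(3)/2.

10 - 45*log(3)/2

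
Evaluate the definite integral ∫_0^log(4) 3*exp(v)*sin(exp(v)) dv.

3*cos(1) - 3*cos(4)

Let u = exp(v), so du = exp(v) dv. When v = 0, u = 1; when v = log(4), u = 4.
The integral becomes 3·∫ sin(u) du from 1 to 4, with antiderivative -3*cos(u).
Back in v: F(v) = -3*cos(exp(v)).
Then F(log(4)) - F(0) = (-3*cos(4)) - (-3*cos(1)) = 3*cos(1) - 3*cos(4).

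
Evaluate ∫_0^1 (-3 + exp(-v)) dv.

-2 - exp(-1)

An antiderivative is F(v) = -3*v - exp(-v).
Then F(1) - F(0) = (-3 - exp(-1)) - (-1) = -2 - exp(-1).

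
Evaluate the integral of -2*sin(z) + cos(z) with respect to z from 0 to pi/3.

An antiderivative is F(z) = sin(z) + 2*cos(z).
Then F(pi/3) - F(0) = (sqrt(3)/2 + 1) - (2) = -1 + sqrt(3)/2.

-1 + sqrt(3)/2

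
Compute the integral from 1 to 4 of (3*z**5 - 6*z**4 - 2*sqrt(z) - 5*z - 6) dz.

11326/15

By the power rule, an antiderivative is F(z) = z**6/2 - 6*z**5/5 - 4*z**(3/2)/3 - 5*z**2/2 - 6*z.
Then F(4) - F(1) = (11168/15) - (-158/15) = 11326/15.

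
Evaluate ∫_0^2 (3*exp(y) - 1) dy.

-5 + 3*exp(2)

An antiderivative is F(y) = -y + 3*exp(y).
Then F(2) - F(0) = (-2 + 3*exp(2)) - (3) = -5 + 3*exp(2).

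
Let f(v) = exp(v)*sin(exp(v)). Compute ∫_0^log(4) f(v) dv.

cos(1) - cos(4)

Let u = exp(v), so du = exp(v) dv. When v = 0, u = 1; when v = log(4), u = 4.
The integral becomes ∫ sin(u) du from 1 to 4, with antiderivative -cos(u).
Back in v: F(v) = -cos(exp(v)).
Then F(log(4)) - F(0) = (-cos(4)) - (-cos(1)) = cos(1) - cos(4).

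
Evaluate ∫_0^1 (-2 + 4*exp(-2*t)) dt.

-2*exp(-2)

An antiderivative is F(t) = -2*t - 2*exp(-2*t).
Then F(1) - F(0) = (-2 - 2*exp(-2)) - (-2) = -2*exp(-2).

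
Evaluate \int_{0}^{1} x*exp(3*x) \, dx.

Integrate by parts once (u = x, dv = exp(3*x) dx).
An antiderivative is F(x) = (3*x - 1)*exp(3*x)/9.
Then F(1) - F(0) = (2*exp(3)/9) - (-1/9) = 1/9 + 2*exp(3)/9.

1/9 + 2*exp(3)/9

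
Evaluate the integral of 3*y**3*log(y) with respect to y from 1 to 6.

Integrate by parts once (u = ln y, dv = 3*y**3 dy).
An antiderivative is F(y) = 3*y**4*(4*log(y) - 1)/16.
Then F(6) - F(1) = (-243 + 972*log(2) + 972*log(3)) - (-3/16) = -3885/16 + 972*log(2) + 972*log(3).

-3885/16 + 972*log(2) + 972*log(3)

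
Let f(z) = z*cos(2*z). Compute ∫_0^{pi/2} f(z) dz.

Integrate by parts once (u = z, dv = cos(2*z) dz).
An antiderivative is F(z) = z*sin(2*z)/2 + cos(2*z)/4.
Then F(pi/2) - F(0) = (-1/4) - (1/4) = -1/2.

-1/2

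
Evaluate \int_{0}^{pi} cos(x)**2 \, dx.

Use the identity cos^2(x) = (1 + cos(2*x))/2.
An antiderivative is F(x) = x/2 + sin(2*x)/4.
Then F(pi) - F(0) = (pi/2) - (0) = pi/2.

pi/2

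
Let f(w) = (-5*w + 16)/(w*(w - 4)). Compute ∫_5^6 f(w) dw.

Factor the denominator: w**2 - 4*w = w(w - 4).
Partial fractions: (-5*w + 16)/(w*(w - 4)) = -4/w - 1/(w - 4).
An antiderivative is F(w) = -4*log(w) - log(w - 4).
Then F(6) - F(5) = (-4*log(3) - 5*log(2)) - (-4*log(5)) = -4*log(3) - 5*log(2) + 4*log(5).

-4*log(3) - 5*log(2) + 4*log(5)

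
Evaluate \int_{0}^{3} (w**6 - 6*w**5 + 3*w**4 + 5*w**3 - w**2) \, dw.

-24993/140

By the power rule, an antiderivative is F(w) = w**7/7 - w**6 + 3*w**5/5 + 5*w**4/4 - w**3/3.
Then F(3) - F(0) = (-24993/140) - (0) = -24993/140.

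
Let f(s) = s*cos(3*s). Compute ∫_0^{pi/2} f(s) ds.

Integrate by parts once (u = s, dv = cos(3*s) ds).
An antiderivative is F(s) = s*sin(3*s)/3 + cos(3*s)/9.
Then F(pi/2) - F(0) = (-pi/6) - (1/9) = -pi/6 - 1/9.

-pi/6 - 1/9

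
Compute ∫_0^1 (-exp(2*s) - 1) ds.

-exp(2)/2 - 1/2

An antiderivative is F(s) = -exp(2*s)/2 - s.
Then F(1) - F(0) = (-exp(2)/2 - 1) - (-1/2) = -exp(2)/2 - 1/2.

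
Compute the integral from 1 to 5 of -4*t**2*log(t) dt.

496/9 - 500*log(5)/3

Integrate by parts once (u = ln t, dv = -4*t**2 dt).
An antiderivative is F(t) = -4*t**3*(3*log(t) - 1)/9.
Then F(5) - F(1) = (500/9 - 500*log(5)/3) - (4/9) = 496/9 - 500*log(5)/3.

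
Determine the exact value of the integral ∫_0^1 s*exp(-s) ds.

Integrate by parts once (u = s, dv = exp(-s) ds).
An antiderivative is F(s) = (-s - 1)*exp(-s).
Then F(1) - F(0) = (-2*exp(-1)) - (-1) = 1 - 2*exp(-1).

1 - 2*exp(-1)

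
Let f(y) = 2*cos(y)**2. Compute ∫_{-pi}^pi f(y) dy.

2*pi

Use the identity cos^2(y) = (1 + cos(2*y))/2.
An antiderivative is F(y) = y + sin(2*y)/2.
Then F(pi) - F(-pi) = (pi) - (-pi) = 2*pi.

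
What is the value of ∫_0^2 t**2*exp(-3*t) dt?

Integrate by parts twice (u = t^2, dv = exp(-3*t) dt).
An antiderivative is F(t) = (-9*t**2 - 6*t - 2)*exp(-3*t)/27.
Then F(2) - F(0) = (-50*exp(-6)/27) - (-2/27) = 2/27 - 50*exp(-6)/27.

2/27 - 50*exp(-6)/27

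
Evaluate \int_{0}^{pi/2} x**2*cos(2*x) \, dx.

Integrate by parts twice (u = x^2, dv = cos(2*x) dx).
An antiderivative is F(x) = x**2*sin(2*x)/2 + x*cos(2*x)/2 - sin(2*x)/4.
Then F(pi/2) - F(0) = (-pi/4) - (0) = -pi/4.

-pi/4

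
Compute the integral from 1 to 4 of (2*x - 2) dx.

9

By the power rule, an antiderivative is F(x) = x**2 - 2*x.
Then F(4) - F(1) = (8) - (-1) = 9.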